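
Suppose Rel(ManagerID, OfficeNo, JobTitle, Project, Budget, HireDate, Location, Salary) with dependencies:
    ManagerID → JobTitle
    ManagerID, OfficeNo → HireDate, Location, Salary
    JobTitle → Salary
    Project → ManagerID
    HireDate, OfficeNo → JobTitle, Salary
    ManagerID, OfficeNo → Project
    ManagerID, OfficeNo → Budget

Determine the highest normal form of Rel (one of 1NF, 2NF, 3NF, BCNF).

1NF

Candidate keys: {ManagerID, OfficeNo}, {OfficeNo, Project}. Prime attributes: {ManagerID, OfficeNo, Project}.
ManagerID → JobTitle: {ManagerID}⁺ = {JobTitle, ManagerID, Salary}, which is not all of the attributes, so the left side is not a superkey — BCNF is violated.
ManagerID → JobTitle has non-prime {JobTitle} on the right and a non-superkey on the left, so 3NF fails.
{ManagerID} is a proper subset of the key {ManagerID, OfficeNo}, and {ManagerID}⁺ contains the non-prime attributes {JobTitle, Salary} — a partial dependency, so 2NF is violated.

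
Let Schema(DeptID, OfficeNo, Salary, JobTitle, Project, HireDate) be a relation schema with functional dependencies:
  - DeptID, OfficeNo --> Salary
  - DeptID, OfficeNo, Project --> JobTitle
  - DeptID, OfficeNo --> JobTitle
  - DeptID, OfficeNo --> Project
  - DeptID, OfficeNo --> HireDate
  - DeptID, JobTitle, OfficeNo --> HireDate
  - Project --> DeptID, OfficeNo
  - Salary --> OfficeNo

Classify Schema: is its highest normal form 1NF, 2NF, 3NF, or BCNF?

Candidate keys: {DeptID, OfficeNo}, {DeptID, Salary}, {Project}. Prime attributes: {DeptID, OfficeNo, Project, Salary}.
Salary --> OfficeNo: {Salary}⁺ = {OfficeNo, Salary}, which is not all of the attributes, so the left side is not a superkey — BCNF is violated.
Its right-hand attributes {OfficeNo} are all prime, as are those of every other non-superkey FD — the relation is in 3NF.

3NF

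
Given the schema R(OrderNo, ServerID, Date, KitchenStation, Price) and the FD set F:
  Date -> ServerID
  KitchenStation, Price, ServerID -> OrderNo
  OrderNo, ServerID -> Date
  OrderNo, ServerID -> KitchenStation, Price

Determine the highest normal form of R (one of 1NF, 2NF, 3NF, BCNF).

3NF

Candidate keys: {Date, KitchenStation, Price}, {Date, OrderNo}, {KitchenStation, Price, ServerID}, {OrderNo, ServerID}. Prime attributes: {Date, KitchenStation, OrderNo, Price, ServerID}.
Date -> ServerID: {Date}⁺ = {Date, ServerID}, which is not all of the attributes, so the left side is not a superkey — BCNF is violated.
But every attribute on its right side ({ServerID}) is prime, and the same holds for every other non-superkey FD, so 3NF still holds.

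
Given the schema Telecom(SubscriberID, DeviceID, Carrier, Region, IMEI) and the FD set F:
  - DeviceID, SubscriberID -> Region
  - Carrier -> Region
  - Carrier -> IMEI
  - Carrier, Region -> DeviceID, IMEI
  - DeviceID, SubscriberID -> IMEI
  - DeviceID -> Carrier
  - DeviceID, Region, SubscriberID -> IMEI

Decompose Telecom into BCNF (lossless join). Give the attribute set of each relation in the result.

{Carrier, DeviceID, IMEI, Region}; {Carrier, SubscriberID}

Candidate keys of the original relation: {Carrier, SubscriberID}, {DeviceID, SubscriberID}.
Within {Carrier, DeviceID, IMEI, Region, SubscriberID}: {Carrier}⁺ ∩ {Carrier, DeviceID, IMEI, Region, SubscriberID} = {Carrier, DeviceID, IMEI, Region}, not the whole set, so Carrier -> DeviceID, IMEI, Region violates BCNF; decompose into {Carrier, DeviceID, IMEI, Region} and {Carrier, SubscriberID}.
{Carrier, DeviceID, IMEI, Region}: every determinant is a superkey — BCNF.
{Carrier, SubscriberID}: every determinant is a superkey — BCNF.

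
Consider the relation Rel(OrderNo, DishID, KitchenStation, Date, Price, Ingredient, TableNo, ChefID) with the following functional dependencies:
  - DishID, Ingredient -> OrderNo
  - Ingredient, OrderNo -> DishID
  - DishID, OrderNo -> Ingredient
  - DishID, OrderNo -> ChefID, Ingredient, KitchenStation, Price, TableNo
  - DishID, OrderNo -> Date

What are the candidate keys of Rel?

{DishID, Ingredient}, {DishID, OrderNo}, {Ingredient, OrderNo}

{DishID, Ingredient} is a candidate key since {DishID, Ingredient}⁺ = {ChefID, Date, DishID, Ingredient, KitchenStation, OrderNo, Price, TableNo} covers every attribute.
{DishID, OrderNo} is a candidate key since {DishID, OrderNo}⁺ = {ChefID, Date, DishID, Ingredient, KitchenStation, OrderNo, Price, TableNo} covers every attribute.
{Ingredient, OrderNo} is a candidate key since {Ingredient, OrderNo}⁺ = {ChefID, Date, DishID, Ingredient, KitchenStation, OrderNo, Price, TableNo} covers every attribute.
These are minimal and exhaustive — every other superkey contains one of them.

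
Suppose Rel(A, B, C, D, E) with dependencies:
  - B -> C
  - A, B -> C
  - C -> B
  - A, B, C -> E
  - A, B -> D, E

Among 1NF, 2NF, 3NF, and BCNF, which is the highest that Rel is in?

Candidate keys: {A, B}, {A, C}. Prime attributes: {A, B, C}.
For B -> C we have {B}⁺ = {B, C}; {B} is not a superkey, so BCNF fails.
Since {C} ⊆ prime attributes and every other non-superkey FD also has a prime right side, the schema is in 3NF.

3NF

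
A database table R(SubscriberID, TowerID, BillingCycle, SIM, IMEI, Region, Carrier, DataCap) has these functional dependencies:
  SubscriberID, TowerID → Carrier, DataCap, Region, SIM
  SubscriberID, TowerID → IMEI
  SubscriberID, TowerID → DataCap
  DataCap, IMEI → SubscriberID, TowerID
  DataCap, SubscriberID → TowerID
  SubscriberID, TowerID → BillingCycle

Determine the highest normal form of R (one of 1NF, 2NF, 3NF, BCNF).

BCNF

Candidate keys: {DataCap, IMEI}, {DataCap, SubscriberID}, {SubscriberID, TowerID}. Prime attributes: {DataCap, IMEI, SubscriberID, TowerID}.
Each dependency's left side is a superkey — BCNF holds.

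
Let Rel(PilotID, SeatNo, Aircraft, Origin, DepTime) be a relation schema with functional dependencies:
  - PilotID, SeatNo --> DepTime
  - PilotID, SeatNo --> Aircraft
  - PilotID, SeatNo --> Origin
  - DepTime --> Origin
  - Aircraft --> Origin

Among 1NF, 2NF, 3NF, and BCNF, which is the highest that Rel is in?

Candidate key: {PilotID, SeatNo}. Prime attributes: {PilotID, SeatNo}.
DepTime --> Origin breaks BCNF: {DepTime}⁺ = {DepTime, Origin}, so {DepTime} is not a superkey.
Because {Origin} is non-prime and the left side of DepTime --> Origin is not a superkey, the relation is not in 3NF.
No proper subset of a key has a non-prime attribute in its closure, so there is no partial dependency; 2NF holds.

2NF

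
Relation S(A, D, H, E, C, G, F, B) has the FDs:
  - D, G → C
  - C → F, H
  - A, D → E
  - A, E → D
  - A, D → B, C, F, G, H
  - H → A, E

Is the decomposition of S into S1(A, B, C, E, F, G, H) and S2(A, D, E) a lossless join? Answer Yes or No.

Yes

S1 ∩ S2 = {A, E}; its closure under F is {A, B, C, D, E, F, G, H}.
Since S1 ⊆ {A, B, C, D, E, F, G, H}, the intersection is a superkey of S1; the decomposition is lossless.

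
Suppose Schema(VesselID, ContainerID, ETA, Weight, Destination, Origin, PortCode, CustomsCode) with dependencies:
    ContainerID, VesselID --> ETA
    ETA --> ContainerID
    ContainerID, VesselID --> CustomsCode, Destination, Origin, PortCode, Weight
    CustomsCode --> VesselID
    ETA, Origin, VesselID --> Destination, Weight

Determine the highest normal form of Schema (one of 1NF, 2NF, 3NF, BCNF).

Candidate keys: {ContainerID, CustomsCode}, {ContainerID, VesselID}, {CustomsCode, ETA}, {ETA, VesselID}. Prime attributes: {ContainerID, CustomsCode, ETA, VesselID}.
For ETA --> ContainerID we have {ETA}⁺ = {ContainerID, ETA}; {ETA} is not a superkey, so BCNF fails.
But every attribute on its right side ({ContainerID}) is prime, and the same holds for every other non-superkey FD, so 3NF still holds.

3NF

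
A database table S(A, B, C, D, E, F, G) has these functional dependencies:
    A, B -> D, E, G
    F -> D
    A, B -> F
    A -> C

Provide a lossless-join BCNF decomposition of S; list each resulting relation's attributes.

Candidate key of the original relation: {A, B}.
In {A, B, C, D, E, F, G}, {F} is not a superkey ({F}⁺ restricted to this set is {D, F}), so split on F -> D into {D, F} and {A, B, C, E, F, G}.
{D, F}: every determinant is a superkey — BCNF.
In {A, B, C, E, F, G}, {A} is not a superkey ({A}⁺ restricted to this set is {A, C}), so split on A -> C into {A, C} and {A, B, E, F, G}.
{A, C}: every determinant is a superkey — BCNF.
{A, B, E, F, G}: every determinant is a superkey — BCNF.

{A, B, E, F, G}; {A, C}; {D, F}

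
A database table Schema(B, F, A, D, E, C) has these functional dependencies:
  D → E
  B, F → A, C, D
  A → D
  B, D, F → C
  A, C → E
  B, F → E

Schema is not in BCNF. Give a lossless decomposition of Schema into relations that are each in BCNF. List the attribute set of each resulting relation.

{A, B, C, F}; {A, D}; {D, E}

Candidate key of the original relation: {B, F}.
Within {A, B, C, D, E, F}: {D}⁺ ∩ {A, B, C, D, E, F} = {D, E}, not the whole set, so D → E violates BCNF; decompose into {D, E} and {A, B, C, D, F}.
{D, E}: every determinant is a superkey — BCNF.
Within {A, B, C, D, F}: {A}⁺ ∩ {A, B, C, D, F} = {A, D}, not the whole set, so A → D violates BCNF; decompose into {A, D} and {A, B, C, F}.
{A, D}: every determinant is a superkey — BCNF.
{A, B, C, F}: every determinant is a superkey — BCNF.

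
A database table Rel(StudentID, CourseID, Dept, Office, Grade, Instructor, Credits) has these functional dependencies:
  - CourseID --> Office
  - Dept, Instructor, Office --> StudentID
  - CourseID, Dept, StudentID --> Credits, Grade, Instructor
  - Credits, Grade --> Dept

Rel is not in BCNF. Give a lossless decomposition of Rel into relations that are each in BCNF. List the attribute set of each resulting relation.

{CourseID, Credits, Grade, Instructor, StudentID}; {CourseID, Office}; {Credits, Dept, Grade}

Candidate keys of the original relation: {CourseID, Credits, Grade, Instructor}, {CourseID, Credits, Grade, StudentID}, {CourseID, Dept, Instructor}, {CourseID, Dept, StudentID}.
{CourseID, Credits, Dept, Grade, Instructor, Office, StudentID}: {CourseID} determines {CourseID, Office} here but is not a superkey — split on CourseID --> Office, giving {CourseID, Office} and {CourseID, Credits, Dept, Grade, Instructor, StudentID}.
{CourseID, Office}: every determinant is a superkey — BCNF.
{CourseID, Credits, Dept, Grade, Instructor, StudentID}: {Credits, Grade} determines {Credits, Dept, Grade} here but is not a superkey — split on Credits, Grade --> Dept, giving {Credits, Dept, Grade} and {CourseID, Credits, Grade, Instructor, StudentID}.
{Credits, Dept, Grade}: every determinant is a superkey — BCNF.
{CourseID, Credits, Grade, Instructor, StudentID}: every determinant is a superkey — BCNF.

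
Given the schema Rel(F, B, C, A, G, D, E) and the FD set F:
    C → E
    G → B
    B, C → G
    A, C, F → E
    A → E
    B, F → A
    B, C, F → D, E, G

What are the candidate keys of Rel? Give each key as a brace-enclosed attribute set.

{B, C, F}, {C, F, G}

{C, F} never appear on the right of any FD, so every key must include all of them.
Closure of {B, C, F} is {A, B, C, D, E, F, G}, the whole schema; {B, C, F} is a candidate key.
Closure of {C, F, G} is {A, B, C, D, E, F, G}, the whole schema; {C, F, G} is a candidate key.
No proper subset of any of these is a key, and no other minimal superkey exists.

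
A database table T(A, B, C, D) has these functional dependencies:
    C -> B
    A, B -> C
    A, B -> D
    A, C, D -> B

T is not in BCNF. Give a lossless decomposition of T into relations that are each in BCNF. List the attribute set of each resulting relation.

Candidate keys of the original relation: {A, B}, {A, C}.
Within {A, B, C, D}: {C}⁺ ∩ {A, B, C, D} = {B, C}, not the whole set, so C -> B violates BCNF; decompose into {B, C} and {A, C, D}.
{B, C} has no BCNF violation.
{A, C, D} has no BCNF violation.

{A, C, D}; {B, C}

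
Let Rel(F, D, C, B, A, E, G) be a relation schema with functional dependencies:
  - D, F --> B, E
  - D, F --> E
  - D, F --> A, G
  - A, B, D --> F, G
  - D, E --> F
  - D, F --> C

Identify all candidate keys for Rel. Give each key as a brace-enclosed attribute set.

{A, B, D}, {D, E}, {D, F}

No FD produces {D}, so it must be in every candidate key.
{D, E}⁺ = {A, B, C, D, E, F, G}, which is every attribute, so {D, E} is a candidate key.
{D, F}⁺ = {A, B, C, D, E, F, G}, which is every attribute, so {D, F} is a candidate key.
{A, B, D}⁺ = {A, B, C, D, E, F, G}, which is every attribute, so {A, B, D} is a candidate key.
No proper subset of any of these is a key, and no other minimal superkey exists.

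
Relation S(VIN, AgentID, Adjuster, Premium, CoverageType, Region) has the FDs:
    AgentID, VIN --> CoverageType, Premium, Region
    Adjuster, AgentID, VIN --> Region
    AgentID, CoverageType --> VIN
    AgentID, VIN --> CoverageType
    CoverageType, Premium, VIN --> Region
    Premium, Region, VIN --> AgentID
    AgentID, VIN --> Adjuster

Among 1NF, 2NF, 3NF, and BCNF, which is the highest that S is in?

Candidate keys: {AgentID, CoverageType}, {AgentID, VIN}, {CoverageType, Premium, VIN}, {Premium, Region, VIN}. Prime attributes: {AgentID, CoverageType, Premium, Region, VIN}.
The left-hand side of every FD is a superkey, so BCNF is satisfied.

BCNF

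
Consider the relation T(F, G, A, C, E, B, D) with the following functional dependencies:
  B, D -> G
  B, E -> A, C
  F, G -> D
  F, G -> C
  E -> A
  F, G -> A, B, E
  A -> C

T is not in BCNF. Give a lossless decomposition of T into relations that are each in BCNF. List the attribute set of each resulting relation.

{A, C}; {A, E}; {B, D, E, F}; {B, D, G}

Candidate keys of the original relation: {B, D, F}, {F, G}.
In {A, B, C, D, E, F, G}, {B, D} is not a superkey ({B, D}⁺ restricted to this set is {B, D, G}), so split on B, D -> G into {B, D, G} and {A, B, C, D, E, F}.
{B, D, G}: every determinant is a superkey — BCNF.
In {A, B, C, D, E, F}, {B, E} is not a superkey ({B, E}⁺ restricted to this set is {A, B, C, E}), so split on B, E -> A, C into {A, B, C, E} and {B, D, E, F}.
In {A, B, C, E}, {E} is not a superkey ({E}⁺ restricted to this set is {A, C, E}), so split on E -> A, C into {A, C, E} and {B, E}.
In {A, C, E}, {A} is not a superkey ({A}⁺ restricted to this set is {A, C}), so split on A -> C into {A, C} and {A, E}.
{A, C}: every determinant is a superkey — BCNF.
{A, E}: every determinant is a superkey — BCNF.
{B, E}: every determinant is a superkey — BCNF.
{B, D, E, F}: every determinant is a superkey — BCNF.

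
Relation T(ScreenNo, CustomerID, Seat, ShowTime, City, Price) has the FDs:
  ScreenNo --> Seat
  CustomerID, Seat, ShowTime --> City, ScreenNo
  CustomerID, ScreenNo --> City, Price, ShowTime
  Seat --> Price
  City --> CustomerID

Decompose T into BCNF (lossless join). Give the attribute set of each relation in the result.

Candidate keys of the original relation: {City, ScreenNo}, {City, Seat, ShowTime}, {CustomerID, ScreenNo}, {CustomerID, Seat, ShowTime}.
{City, CustomerID, Price, ScreenNo, Seat, ShowTime}: {ScreenNo} determines {Price, ScreenNo, Seat} here but is not a superkey — split on ScreenNo --> Price, Seat, giving {Price, ScreenNo, Seat} and {City, CustomerID, ScreenNo, ShowTime}.
{Price, ScreenNo, Seat}: {Seat} determines {Price, Seat} here but is not a superkey — split on Seat --> Price, giving {Price, Seat} and {ScreenNo, Seat}.
{Price, Seat} has no BCNF violation.
{ScreenNo, Seat} has no BCNF violation.
{City, CustomerID, ScreenNo, ShowTime}: {City} determines {City, CustomerID} here but is not a superkey — split on City --> CustomerID, giving {City, CustomerID} and {City, ScreenNo, ShowTime}.
{City, CustomerID} has no BCNF violation.
{City, ScreenNo, ShowTime} has no BCNF violation.

{City, CustomerID}; {City, ScreenNo, ShowTime}; {Price, Seat}; {ScreenNo, Seat}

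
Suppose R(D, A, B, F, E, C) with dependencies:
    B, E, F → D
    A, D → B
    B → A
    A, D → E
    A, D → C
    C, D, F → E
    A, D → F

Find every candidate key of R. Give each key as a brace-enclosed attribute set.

{A, D}, {B, D}, {B, E, F}

{A, D}⁺ = {A, B, C, D, E, F} — all of the relation — so {A, D} is a candidate key.
{B, D}⁺ = {A, B, C, D, E, F} — all of the relation — so {B, D} is a candidate key.
{B, E, F}⁺ = {A, B, C, D, E, F} — all of the relation — so {B, E, F} is a candidate key.
These are minimal and exhaustive — every other superkey contains one of them.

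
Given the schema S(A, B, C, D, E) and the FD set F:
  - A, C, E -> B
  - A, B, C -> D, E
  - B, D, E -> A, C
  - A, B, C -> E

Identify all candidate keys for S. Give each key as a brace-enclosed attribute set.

{A, B, C}⁺ = {A, B, C, D, E} — all of the relation — so {A, B, C} is a candidate key.
{A, C, E}⁺ = {A, B, C, D, E} — all of the relation — so {A, C, E} is a candidate key.
{B, D, E}⁺ = {A, B, C, D, E} — all of the relation — so {B, D, E} is a candidate key.
No proper subset of any of these is a key, and no other minimal superkey exists.

{A, B, C}, {A, C, E}, {B, D, E}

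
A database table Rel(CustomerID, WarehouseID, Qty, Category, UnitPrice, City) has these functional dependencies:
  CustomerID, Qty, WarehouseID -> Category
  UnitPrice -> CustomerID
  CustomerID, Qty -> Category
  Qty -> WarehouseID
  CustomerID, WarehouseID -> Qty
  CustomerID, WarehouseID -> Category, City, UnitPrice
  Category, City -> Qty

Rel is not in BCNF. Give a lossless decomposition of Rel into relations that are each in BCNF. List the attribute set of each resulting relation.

{Category, City, Qty}; {Category, City, UnitPrice}; {CustomerID, UnitPrice}; {Qty, WarehouseID}

Candidate keys of the original relation: {Category, City, CustomerID}, {Category, City, UnitPrice}, {CustomerID, Qty}, {CustomerID, WarehouseID}, {Qty, UnitPrice}, {UnitPrice, WarehouseID}.
In {Category, City, CustomerID, Qty, UnitPrice, WarehouseID}, {UnitPrice} is not a superkey ({UnitPrice}⁺ restricted to this set is {CustomerID, UnitPrice}), so split on UnitPrice -> CustomerID into {CustomerID, UnitPrice} and {Category, City, Qty, UnitPrice, WarehouseID}.
{CustomerID, UnitPrice}: every determinant is a superkey — BCNF.
In {Category, City, Qty, UnitPrice, WarehouseID}, {Qty} is not a superkey ({Qty}⁺ restricted to this set is {Qty, WarehouseID}), so split on Qty -> WarehouseID into {Qty, WarehouseID} and {Category, City, Qty, UnitPrice}.
{Qty, WarehouseID}: every determinant is a superkey — BCNF.
In {Category, City, Qty, UnitPrice}, {Category, City} is not a superkey ({Category, City}⁺ restricted to this set is {Category, City, Qty}), so split on Category, City -> Qty into {Category, City, Qty} and {Category, City, UnitPrice}.
{Category, City, Qty}: every determinant is a superkey — BCNF.
{Category, City, UnitPrice}: every determinant is a superkey — BCNF.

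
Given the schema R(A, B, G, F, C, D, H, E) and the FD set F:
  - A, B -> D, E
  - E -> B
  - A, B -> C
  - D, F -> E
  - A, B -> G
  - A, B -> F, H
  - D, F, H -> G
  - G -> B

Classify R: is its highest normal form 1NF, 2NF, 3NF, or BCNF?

Candidate keys: {A, B}, {A, D, F}, {A, E}, {A, G}. Prime attributes: {A, B, D, E, F, G}.
For E -> B we have {E}⁺ = {B, E}; {E} is not a superkey, so BCNF fails.
Since {B} ⊆ prime attributes and every other non-superkey FD also has a prime right side, the schema is in 3NF.

3NF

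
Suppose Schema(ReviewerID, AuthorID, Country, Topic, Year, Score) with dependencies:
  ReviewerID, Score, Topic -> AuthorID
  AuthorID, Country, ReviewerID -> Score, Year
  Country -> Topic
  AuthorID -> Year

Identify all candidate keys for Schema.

Attributes never on any right-hand side: {Country, ReviewerID} — every candidate key must contain all of them.
Closure of {AuthorID, Country, ReviewerID} is {AuthorID, Country, ReviewerID, Score, Topic, Year}, the whole schema; {AuthorID, Country, ReviewerID} is a candidate key.
Closure of {Country, ReviewerID, Score} is {AuthorID, Country, ReviewerID, Score, Topic, Year}, the whole schema; {Country, ReviewerID, Score} is a candidate key.
No proper subset of any of these is a key, and no other minimal superkey exists.

{AuthorID, Country, ReviewerID}, {Country, ReviewerID, Score}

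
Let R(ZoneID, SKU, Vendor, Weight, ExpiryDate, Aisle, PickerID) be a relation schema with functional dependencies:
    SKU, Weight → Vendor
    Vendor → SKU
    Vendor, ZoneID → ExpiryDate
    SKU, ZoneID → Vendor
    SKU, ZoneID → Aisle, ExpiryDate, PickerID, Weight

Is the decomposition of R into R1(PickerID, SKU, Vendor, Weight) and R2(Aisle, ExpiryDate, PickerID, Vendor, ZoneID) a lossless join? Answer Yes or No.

The shared attributes are {PickerID, Vendor} and {PickerID, Vendor}⁺ = {PickerID, SKU, Vendor}.
R1 ⊄ {PickerID, SKU, Vendor} and R2 ⊄ {PickerID, SKU, Vendor}, so the split is lossy.

No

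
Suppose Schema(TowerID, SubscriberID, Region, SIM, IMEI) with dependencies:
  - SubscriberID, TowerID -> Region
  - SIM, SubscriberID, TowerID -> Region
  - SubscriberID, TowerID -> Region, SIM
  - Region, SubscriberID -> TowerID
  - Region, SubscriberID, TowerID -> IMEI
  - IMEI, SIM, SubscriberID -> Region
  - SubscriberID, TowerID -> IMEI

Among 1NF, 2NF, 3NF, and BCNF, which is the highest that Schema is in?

Candidate keys: {IMEI, SIM, SubscriberID}, {Region, SubscriberID}, {SubscriberID, TowerID}. Prime attributes: {IMEI, Region, SIM, SubscriberID, TowerID}.
Every FD has a superkey on the left, so the relation is in BCNF.

BCNF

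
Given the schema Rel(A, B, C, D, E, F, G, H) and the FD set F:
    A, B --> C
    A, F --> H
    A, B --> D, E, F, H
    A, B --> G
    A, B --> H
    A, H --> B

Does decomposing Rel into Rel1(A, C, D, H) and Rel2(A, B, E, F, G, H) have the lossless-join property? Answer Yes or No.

Rel1 ∩ Rel2 = {A, H}; its closure under F is {A, B, C, D, E, F, G, H}.
Rel1 is contained in that closure, so Rel1 ∩ Rel2 --> Rel1 holds and the join is lossless.

Yes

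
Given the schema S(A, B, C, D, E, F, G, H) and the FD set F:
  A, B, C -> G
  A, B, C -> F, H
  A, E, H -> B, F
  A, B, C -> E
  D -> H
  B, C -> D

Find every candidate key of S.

No FD produces {A, C}, so they must be in every candidate key.
{A, B, C}⁺ = {A, B, C, D, E, F, G, H} — all of the relation — so {A, B, C} is a candidate key.
{A, C, D, E}⁺ = {A, B, C, D, E, F, G, H} — all of the relation — so {A, C, D, E} is a candidate key.
{A, C, E, H}⁺ = {A, B, C, D, E, F, G, H} — all of the relation — so {A, C, E, H} is a candidate key.
No proper subset of any of these is a key, and no other minimal superkey exists.

{A, B, C}, {A, C, D, E}, {A, C, E, H}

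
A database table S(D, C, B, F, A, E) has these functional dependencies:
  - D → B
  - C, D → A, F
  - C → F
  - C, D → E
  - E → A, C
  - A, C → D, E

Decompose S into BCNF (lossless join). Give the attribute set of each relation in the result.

Candidate keys of the original relation: {A, C}, {C, D}, {E}.
In {A, B, C, D, E, F}, {D} is not a superkey ({D}⁺ restricted to this set is {B, D}), so split on D → B into {B, D} and {A, C, D, E, F}.
{B, D}: every determinant is a superkey — BCNF.
In {A, C, D, E, F}, {C} is not a superkey ({C}⁺ restricted to this set is {C, F}), so split on C → F into {C, F} and {A, C, D, E}.
{C, F}: every determinant is a superkey — BCNF.
{A, C, D, E}: every determinant is a superkey — BCNF.

{A, C, D, E}; {B, D}; {C, F}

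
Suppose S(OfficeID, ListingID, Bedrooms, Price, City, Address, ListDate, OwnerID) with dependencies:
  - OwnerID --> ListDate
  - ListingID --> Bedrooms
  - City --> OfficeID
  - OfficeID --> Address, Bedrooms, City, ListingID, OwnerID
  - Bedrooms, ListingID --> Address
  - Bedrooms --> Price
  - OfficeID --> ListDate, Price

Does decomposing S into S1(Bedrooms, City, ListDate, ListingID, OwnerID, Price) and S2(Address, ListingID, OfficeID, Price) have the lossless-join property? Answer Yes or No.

S1 ∩ S2 = {ListingID, Price}; its closure under F is {Address, Bedrooms, ListingID, Price}.
Neither S1 nor S2 is contained in that closure, so the decomposition is lossy.

No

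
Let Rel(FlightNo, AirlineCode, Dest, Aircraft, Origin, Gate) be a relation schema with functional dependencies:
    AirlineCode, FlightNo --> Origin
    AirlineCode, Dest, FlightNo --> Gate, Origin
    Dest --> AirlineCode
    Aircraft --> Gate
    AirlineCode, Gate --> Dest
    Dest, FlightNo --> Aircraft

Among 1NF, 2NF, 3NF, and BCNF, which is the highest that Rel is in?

1NF

Candidate keys: {Aircraft, AirlineCode, FlightNo}, {AirlineCode, FlightNo, Gate}, {Dest, FlightNo}. Prime attributes: {Aircraft, AirlineCode, Dest, FlightNo, Gate}.
AirlineCode, FlightNo --> Origin: {AirlineCode, FlightNo}⁺ = {AirlineCode, FlightNo, Origin}, which is not all of the attributes, so the left side is not a superkey — BCNF is violated.
AirlineCode, FlightNo --> Origin determines the non-prime attribute {Origin} from a non-superkey — 3NF is violated.
Since {AirlineCode, FlightNo} ⊂ {Aircraft, AirlineCode, FlightNo} and {AirlineCode, FlightNo}⁺ ⊇ {Origin} with {Origin} non-prime, there is a partial dependency; 2NF fails.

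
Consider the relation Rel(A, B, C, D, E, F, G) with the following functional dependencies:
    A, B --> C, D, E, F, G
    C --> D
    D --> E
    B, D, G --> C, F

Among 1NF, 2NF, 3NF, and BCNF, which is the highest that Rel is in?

2NF

Candidate key: {A, B}. Prime attributes: {A, B}.
C --> D: {C}⁺ = {C, D, E}, which is not all of the attributes, so the left side is not a superkey — BCNF is violated.
Because {D} is non-prime and the left side of C --> D is not a superkey, the relation is not in 3NF.
No non-prime attribute depends on a proper subset of any candidate key, so 2NF holds.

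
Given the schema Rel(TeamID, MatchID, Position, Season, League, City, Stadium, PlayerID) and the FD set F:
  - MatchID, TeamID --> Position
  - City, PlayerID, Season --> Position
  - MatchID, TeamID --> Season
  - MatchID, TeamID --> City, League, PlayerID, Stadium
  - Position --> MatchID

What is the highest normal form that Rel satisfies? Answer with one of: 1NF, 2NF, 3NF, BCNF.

3NF

Candidate keys: {City, PlayerID, Season, TeamID}, {MatchID, TeamID}, {Position, TeamID}. Prime attributes: {City, MatchID, PlayerID, Position, Season, TeamID}.
For City, PlayerID, Season --> Position we have {City, PlayerID, Season}⁺ = {City, MatchID, PlayerID, Position, Season}; {City, PlayerID, Season} is not a superkey, so BCNF fails.
Since {Position} ⊆ prime attributes and every other non-superkey FD also has a prime right side, the schema is in 3NF.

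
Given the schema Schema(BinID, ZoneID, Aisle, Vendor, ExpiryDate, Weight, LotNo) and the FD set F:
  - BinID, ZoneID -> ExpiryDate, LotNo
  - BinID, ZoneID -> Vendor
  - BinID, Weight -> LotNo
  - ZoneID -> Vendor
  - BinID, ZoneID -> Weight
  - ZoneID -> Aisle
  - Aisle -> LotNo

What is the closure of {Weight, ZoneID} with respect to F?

{Aisle, LotNo, Vendor, Weight, ZoneID}

Start with {Weight, ZoneID}.
ZoneID -> Vendor applies; add {Vendor} → now {Vendor, Weight, ZoneID}.
ZoneID -> Aisle applies; add {Aisle} → now {Aisle, Vendor, Weight, ZoneID}.
Aisle -> LotNo applies; add {LotNo} → now {Aisle, LotNo, Vendor, Weight, ZoneID}.
No further FD applies.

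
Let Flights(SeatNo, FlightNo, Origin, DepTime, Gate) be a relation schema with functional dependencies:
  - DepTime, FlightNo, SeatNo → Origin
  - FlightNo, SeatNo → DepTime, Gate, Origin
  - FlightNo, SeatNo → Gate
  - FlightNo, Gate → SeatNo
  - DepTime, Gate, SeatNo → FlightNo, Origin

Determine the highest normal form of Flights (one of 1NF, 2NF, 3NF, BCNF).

BCNF

Candidate keys: {DepTime, Gate, SeatNo}, {FlightNo, Gate}, {FlightNo, SeatNo}. Prime attributes: {DepTime, FlightNo, Gate, SeatNo}.
Every FD has a superkey on the left, so the relation is in BCNF.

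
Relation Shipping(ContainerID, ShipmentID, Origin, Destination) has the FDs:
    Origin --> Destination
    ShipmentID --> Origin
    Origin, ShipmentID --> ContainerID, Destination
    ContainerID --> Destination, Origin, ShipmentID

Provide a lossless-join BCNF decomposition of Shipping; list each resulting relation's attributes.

Candidate keys of the original relation: {ContainerID}, {ShipmentID}.
Within {ContainerID, Destination, Origin, ShipmentID}: {Origin}⁺ ∩ {ContainerID, Destination, Origin, ShipmentID} = {Destination, Origin}, not the whole set, so Origin --> Destination violates BCNF; decompose into {Destination, Origin} and {ContainerID, Origin, ShipmentID}.
{Destination, Origin}: every determinant is a superkey — BCNF.
{ContainerID, Origin, ShipmentID}: every determinant is a superkey — BCNF.

{ContainerID, Origin, ShipmentID}; {Destination, Origin}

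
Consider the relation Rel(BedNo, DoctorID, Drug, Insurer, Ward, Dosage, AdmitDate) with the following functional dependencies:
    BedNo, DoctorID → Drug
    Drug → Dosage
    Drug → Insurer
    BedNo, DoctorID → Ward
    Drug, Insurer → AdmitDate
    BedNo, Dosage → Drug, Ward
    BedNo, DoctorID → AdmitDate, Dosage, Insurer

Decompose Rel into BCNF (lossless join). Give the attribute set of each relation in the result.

{AdmitDate, Dosage, Drug, Insurer}; {BedNo, DoctorID, Drug}; {BedNo, Drug, Ward}

Candidate key of the original relation: {BedNo, DoctorID}.
{AdmitDate, BedNo, DoctorID, Dosage, Drug, Insurer, Ward}: {Drug} determines {AdmitDate, Dosage, Drug, Insurer} here but is not a superkey — split on Drug → AdmitDate, Dosage, Insurer, giving {AdmitDate, Dosage, Drug, Insurer} and {BedNo, DoctorID, Drug, Ward}.
{AdmitDate, Dosage, Drug, Insurer} has no BCNF violation.
{BedNo, DoctorID, Drug, Ward}: {BedNo, Drug} determines {BedNo, Drug, Ward} here but is not a superkey — split on BedNo, Drug → Ward, giving {BedNo, Drug, Ward} and {BedNo, DoctorID, Drug}.
{BedNo, Drug, Ward} has no BCNF violation.
{BedNo, DoctorID, Drug} has no BCNF violation.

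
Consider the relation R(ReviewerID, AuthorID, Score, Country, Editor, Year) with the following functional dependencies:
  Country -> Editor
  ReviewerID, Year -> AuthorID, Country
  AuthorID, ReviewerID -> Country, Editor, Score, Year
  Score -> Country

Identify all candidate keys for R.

{AuthorID, ReviewerID}, {ReviewerID, Year}

Attributes never on any right-hand side: {ReviewerID} — every candidate key must contain it.
Closure of {AuthorID, ReviewerID} is {AuthorID, Country, Editor, ReviewerID, Score, Year}, the whole schema; {AuthorID, ReviewerID} is a candidate key.
Closure of {ReviewerID, Year} is {AuthorID, Country, Editor, ReviewerID, Score, Year}, the whole schema; {ReviewerID, Year} is a candidate key.
No proper subset of any of these is a key, and no other minimal superkey exists.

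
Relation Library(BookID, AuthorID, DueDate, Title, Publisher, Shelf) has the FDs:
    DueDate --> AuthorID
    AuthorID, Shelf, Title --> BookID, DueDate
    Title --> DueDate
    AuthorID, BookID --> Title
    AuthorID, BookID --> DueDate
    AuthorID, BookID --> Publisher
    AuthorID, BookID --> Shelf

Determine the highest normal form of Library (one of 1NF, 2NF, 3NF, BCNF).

3NF

Candidate keys: {AuthorID, BookID}, {BookID, DueDate}, {BookID, Title}, {Shelf, Title}. Prime attributes: {AuthorID, BookID, DueDate, Shelf, Title}.
DueDate --> AuthorID breaks BCNF: {DueDate}⁺ = {AuthorID, DueDate}, so {DueDate} is not a superkey.
Since {AuthorID} ⊆ prime attributes and every other non-superkey FD also has a prime right side, the schema is in 3NF.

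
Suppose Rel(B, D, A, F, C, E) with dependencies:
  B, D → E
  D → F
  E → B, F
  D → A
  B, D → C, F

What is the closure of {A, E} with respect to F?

Start with {A, E}.
E → B, F applies; add {B, F} → now {A, B, E, F}.
No further FD applies.

{A, B, E, F}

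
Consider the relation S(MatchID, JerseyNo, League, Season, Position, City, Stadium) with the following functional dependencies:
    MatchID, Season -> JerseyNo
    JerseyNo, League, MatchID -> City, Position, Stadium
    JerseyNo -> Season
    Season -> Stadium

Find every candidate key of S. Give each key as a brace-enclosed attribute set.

{League, MatchID} never appear on the right of any FD, so every key must include all of them.
{JerseyNo, League, MatchID}⁺ = {City, JerseyNo, League, MatchID, Position, Season, Stadium}, which is every attribute, so {JerseyNo, League, MatchID} is a candidate key.
{League, MatchID, Season}⁺ = {City, JerseyNo, League, MatchID, Position, Season, Stadium}, which is every attribute, so {League, MatchID, Season} is a candidate key.
These are minimal and exhaustive — every other superkey contains one of them.

{JerseyNo, League, MatchID}, {League, MatchID, Season}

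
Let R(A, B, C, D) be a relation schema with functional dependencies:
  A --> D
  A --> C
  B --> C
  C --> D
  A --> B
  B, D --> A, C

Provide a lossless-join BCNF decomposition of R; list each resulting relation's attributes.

{A, B, C}; {C, D}

Candidate keys of the original relation: {A}, {B}.
Within {A, B, C, D}: {C}⁺ ∩ {A, B, C, D} = {C, D}, not the whole set, so C --> D violates BCNF; decompose into {C, D} and {A, B, C}.
{C, D} is in BCNF.
{A, B, C} is in BCNF.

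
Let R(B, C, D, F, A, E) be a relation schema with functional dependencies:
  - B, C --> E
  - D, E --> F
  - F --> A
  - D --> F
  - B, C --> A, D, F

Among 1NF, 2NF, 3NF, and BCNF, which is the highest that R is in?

Candidate key: {B, C}. Prime attributes: {B, C}.
D, E --> F breaks BCNF: {D, E}⁺ = {A, D, E, F}, so {D, E} is not a superkey.
D, E --> F has non-prime {F} on the right and a non-superkey on the left, so 3NF fails.
Checking every proper subset of each key, none determines a non-prime attribute — 2NF is satisfied.

2NF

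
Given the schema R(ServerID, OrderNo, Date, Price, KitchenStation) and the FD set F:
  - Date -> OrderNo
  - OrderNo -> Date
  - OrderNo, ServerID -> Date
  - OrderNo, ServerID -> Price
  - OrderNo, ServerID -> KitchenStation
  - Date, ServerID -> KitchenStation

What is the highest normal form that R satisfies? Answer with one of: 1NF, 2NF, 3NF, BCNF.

3NF

Candidate keys: {Date, ServerID}, {OrderNo, ServerID}. Prime attributes: {Date, OrderNo, ServerID}.
Date -> OrderNo: {Date}⁺ = {Date, OrderNo}, which is not all of the attributes, so the left side is not a superkey — BCNF is violated.
Since {OrderNo} ⊆ prime attributes and every other non-superkey FD also has a prime right side, the schema is in 3NF.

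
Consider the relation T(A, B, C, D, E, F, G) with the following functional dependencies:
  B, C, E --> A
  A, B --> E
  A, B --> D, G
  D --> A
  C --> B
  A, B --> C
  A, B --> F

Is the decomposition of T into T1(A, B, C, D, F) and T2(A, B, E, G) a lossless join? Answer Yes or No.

Common attributes: {A, B}; their closure is {A, B, C, D, E, F, G}.
This includes all of T1, so the common attributes are a superkey of T1 — the join is lossless.

Yes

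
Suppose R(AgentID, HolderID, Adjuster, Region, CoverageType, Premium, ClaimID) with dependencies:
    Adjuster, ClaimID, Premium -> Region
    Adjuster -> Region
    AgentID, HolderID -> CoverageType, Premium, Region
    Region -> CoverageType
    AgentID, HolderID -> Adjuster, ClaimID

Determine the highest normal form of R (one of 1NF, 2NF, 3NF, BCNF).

2NF

Candidate key: {AgentID, HolderID}. Prime attributes: {AgentID, HolderID}.
Adjuster, ClaimID, Premium -> Region: {Adjuster, ClaimID, Premium}⁺ = {Adjuster, ClaimID, CoverageType, Premium, Region}, which is not all of the attributes, so the left side is not a superkey — BCNF is violated.
Because {Region} is non-prime and the left side of Adjuster, ClaimID, Premium -> Region is not a superkey, the relation is not in 3NF.
No non-prime attribute depends on a proper subset of any candidate key, so 2NF holds.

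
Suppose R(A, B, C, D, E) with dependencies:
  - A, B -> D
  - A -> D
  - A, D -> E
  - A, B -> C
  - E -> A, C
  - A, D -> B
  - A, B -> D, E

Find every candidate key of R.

{A}⁺ = {A, B, C, D, E}, which is every attribute, so {A} is a candidate key.
{E}⁺ = {A, B, C, D, E}, which is every attribute, so {E} is a candidate key.
No proper subset of any of these is a key, and no other minimal superkey exists.

{A}, {E}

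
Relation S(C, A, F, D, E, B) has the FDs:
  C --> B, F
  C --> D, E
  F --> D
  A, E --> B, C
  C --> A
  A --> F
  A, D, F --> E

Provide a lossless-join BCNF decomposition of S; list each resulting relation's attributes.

Candidate keys of the original relation: {A}, {C}.
{A, B, C, D, E, F}: {F} determines {D, F} here but is not a superkey — split on F --> D, giving {D, F} and {A, B, C, E, F}.
{D, F} has no BCNF violation.
{A, B, C, E, F} has no BCNF violation.

{A, B, C, E, F}; {D, F}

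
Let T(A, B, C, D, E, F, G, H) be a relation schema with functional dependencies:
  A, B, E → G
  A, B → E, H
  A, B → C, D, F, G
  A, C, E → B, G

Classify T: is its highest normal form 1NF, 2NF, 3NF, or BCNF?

BCNF

Candidate keys: {A, B}, {A, C, E}. Prime attributes: {A, B, C, E}.
The left-hand side of every FD is a superkey, so BCNF is satisfied.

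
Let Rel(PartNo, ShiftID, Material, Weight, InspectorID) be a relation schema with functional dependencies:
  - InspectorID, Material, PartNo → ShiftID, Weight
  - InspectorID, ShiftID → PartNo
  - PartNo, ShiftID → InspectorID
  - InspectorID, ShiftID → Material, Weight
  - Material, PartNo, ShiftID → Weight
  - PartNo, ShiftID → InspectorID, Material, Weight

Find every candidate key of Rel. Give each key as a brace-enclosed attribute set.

{InspectorID, ShiftID} is a candidate key since {InspectorID, ShiftID}⁺ = {InspectorID, Material, PartNo, ShiftID, Weight} covers every attribute.
{PartNo, ShiftID} is a candidate key since {PartNo, ShiftID}⁺ = {InspectorID, Material, PartNo, ShiftID, Weight} covers every attribute.
{InspectorID, Material, PartNo} is a candidate key since {InspectorID, Material, PartNo}⁺ = {InspectorID, Material, PartNo, ShiftID, Weight} covers every attribute.
Any other superkey properly contains one of these, so there are no further candidate keys.

{InspectorID, Material, PartNo}, {InspectorID, ShiftID}, {PartNo, ShiftID}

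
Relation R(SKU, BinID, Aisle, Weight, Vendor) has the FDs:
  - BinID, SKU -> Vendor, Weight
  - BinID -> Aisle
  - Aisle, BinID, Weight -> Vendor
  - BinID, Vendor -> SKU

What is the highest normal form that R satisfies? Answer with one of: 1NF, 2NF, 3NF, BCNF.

1NF

Candidate keys: {BinID, SKU}, {BinID, Vendor}, {BinID, Weight}. Prime attributes: {BinID, SKU, Vendor, Weight}.
For BinID -> Aisle we have {BinID}⁺ = {Aisle, BinID}; {BinID} is not a superkey, so BCNF fails.
BinID -> Aisle determines the non-prime attribute {Aisle} from a non-superkey — 3NF is violated.
Since {BinID} ⊂ {BinID, SKU} and {BinID}⁺ ⊇ {Aisle} with {Aisle} non-prime, there is a partial dependency; 2NF fails.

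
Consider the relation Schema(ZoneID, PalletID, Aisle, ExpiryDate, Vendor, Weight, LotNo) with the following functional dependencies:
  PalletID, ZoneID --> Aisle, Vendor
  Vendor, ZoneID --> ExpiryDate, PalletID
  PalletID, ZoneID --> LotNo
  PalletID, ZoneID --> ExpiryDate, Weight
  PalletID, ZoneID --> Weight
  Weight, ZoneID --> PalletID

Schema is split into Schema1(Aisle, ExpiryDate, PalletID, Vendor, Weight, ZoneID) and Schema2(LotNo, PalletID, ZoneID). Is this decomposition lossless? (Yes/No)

Yes

Schema1 ∩ Schema2 = {PalletID, ZoneID}; its closure under F is {Aisle, ExpiryDate, LotNo, PalletID, Vendor, Weight, ZoneID}.
Since Schema1 ⊆ {Aisle, ExpiryDate, LotNo, PalletID, Vendor, Weight, ZoneID}, the intersection is a superkey of Schema1; the decomposition is lossless.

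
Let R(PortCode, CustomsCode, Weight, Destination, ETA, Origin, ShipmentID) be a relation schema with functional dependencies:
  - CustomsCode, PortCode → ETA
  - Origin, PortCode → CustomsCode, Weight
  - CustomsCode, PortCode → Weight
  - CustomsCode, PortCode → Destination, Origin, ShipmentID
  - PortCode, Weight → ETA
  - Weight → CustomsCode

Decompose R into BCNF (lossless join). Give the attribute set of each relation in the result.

{CustomsCode, Weight}; {Destination, ETA, Origin, PortCode, ShipmentID, Weight}

Candidate keys of the original relation: {CustomsCode, PortCode}, {Origin, PortCode}, {PortCode, Weight}.
Within {CustomsCode, Destination, ETA, Origin, PortCode, ShipmentID, Weight}: {Weight}⁺ ∩ {CustomsCode, Destination, ETA, Origin, PortCode, ShipmentID, Weight} = {CustomsCode, Weight}, not the whole set, so Weight → CustomsCode violates BCNF; decompose into {CustomsCode, Weight} and {Destination, ETA, Origin, PortCode, ShipmentID, Weight}.
{CustomsCode, Weight}: every determinant is a superkey — BCNF.
{Destination, ETA, Origin, PortCode, ShipmentID, Weight}: every determinant is a superkey — BCNF.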